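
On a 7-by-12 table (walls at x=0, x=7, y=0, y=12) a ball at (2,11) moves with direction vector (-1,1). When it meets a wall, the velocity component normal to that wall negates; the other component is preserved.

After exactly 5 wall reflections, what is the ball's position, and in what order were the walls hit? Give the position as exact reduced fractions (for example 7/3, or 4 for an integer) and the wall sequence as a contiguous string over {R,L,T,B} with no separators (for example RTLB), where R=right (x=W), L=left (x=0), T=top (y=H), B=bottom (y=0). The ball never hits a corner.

1. t=1 → T at (1,12); v=(-1,-1)
2. t=1 → L at (0,11); v=(1,-1)
3. t=7 → R at (7,4); v=(-1,-1)
4. t=4 → B at (3,0); v=(-1,1)
5. t=3 → L at (0,3); v=(1,1)

Final position: (0,3)
Wall sequence: TLRBL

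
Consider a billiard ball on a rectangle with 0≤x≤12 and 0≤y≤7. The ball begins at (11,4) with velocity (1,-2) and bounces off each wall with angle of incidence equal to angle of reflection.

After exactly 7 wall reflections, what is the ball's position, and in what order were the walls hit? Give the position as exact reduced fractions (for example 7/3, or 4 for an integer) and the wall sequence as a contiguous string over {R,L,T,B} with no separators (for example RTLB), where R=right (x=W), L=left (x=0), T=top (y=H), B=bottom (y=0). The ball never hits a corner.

Final position: (3,0)
Wall sequence: RBTBTLB

1. t=1 → R at (12,2); v=(-1,-2)
2. t=1 → B at (11,0); v=(-1,2)
3. t=7/2 → T at (15/2,7); v=(-1,-2)
4. t=7/2 → B at (4,0); v=(-1,2)
5. t=7/2 → T at (1/2,7); v=(-1,-2)
6. t=1/2 → L at (0,6); v=(1,-2)
7. t=3 → B at (3,0); v=(1,2)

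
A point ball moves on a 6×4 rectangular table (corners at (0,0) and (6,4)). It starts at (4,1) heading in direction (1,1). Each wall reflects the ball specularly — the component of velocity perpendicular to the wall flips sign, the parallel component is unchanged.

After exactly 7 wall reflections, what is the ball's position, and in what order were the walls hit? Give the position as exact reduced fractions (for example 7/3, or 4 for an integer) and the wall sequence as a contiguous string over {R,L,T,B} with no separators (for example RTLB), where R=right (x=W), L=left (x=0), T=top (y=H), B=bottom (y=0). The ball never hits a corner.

Final position: (5,0)
Wall sequence: RTBLTRB

1. t=2 → R at (6,3); v=(-1,1)
2. t=1 → T at (5,4); v=(-1,-1)
3. t=4 → B at (1,0); v=(-1,1)
4. t=1 → L at (0,1); v=(1,1)
5. t=3 → T at (3,4); v=(1,-1)
6. t=3 → R at (6,1); v=(-1,-1)
7. t=1 → B at (5,0); v=(-1,1)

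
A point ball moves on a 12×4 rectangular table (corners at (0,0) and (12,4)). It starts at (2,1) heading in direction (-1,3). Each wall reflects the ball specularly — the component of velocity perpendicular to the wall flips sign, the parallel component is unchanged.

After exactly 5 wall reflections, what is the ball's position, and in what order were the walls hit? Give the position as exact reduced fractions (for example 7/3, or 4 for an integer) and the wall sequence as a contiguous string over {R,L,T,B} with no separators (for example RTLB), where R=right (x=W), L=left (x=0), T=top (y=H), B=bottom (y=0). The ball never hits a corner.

1. t=1 → T at (1,4); v=(-1,-3)
2. t=1 → L at (0,1); v=(1,-3)
3. t=1/3 → B at (1/3,0); v=(1,3)
4. t=4/3 → T at (5/3,4); v=(1,-3)
5. t=4/3 → B at (3,0); v=(1,3)

Final position: (3,0)
Wall sequence: TLBTB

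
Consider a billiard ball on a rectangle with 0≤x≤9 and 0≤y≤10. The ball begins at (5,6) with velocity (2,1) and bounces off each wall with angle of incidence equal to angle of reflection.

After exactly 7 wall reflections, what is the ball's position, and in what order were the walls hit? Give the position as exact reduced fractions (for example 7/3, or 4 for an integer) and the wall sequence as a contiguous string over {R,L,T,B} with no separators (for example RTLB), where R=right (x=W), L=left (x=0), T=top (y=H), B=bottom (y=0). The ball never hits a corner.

1. t=2 → R at (9,8); v=(-2,1)
2. t=2 → T at (5,10); v=(-2,-1)
3. t=5/2 → L at (0,15/2); v=(2,-1)
4. t=9/2 → R at (9,3); v=(-2,-1)
5. t=3 → B at (3,0); v=(-2,1)
6. t=3/2 → L at (0,3/2); v=(2,1)
7. t=9/2 → R at (9,6); v=(-2,1)

Final position: (9,6)
Wall sequence: RTLRBLR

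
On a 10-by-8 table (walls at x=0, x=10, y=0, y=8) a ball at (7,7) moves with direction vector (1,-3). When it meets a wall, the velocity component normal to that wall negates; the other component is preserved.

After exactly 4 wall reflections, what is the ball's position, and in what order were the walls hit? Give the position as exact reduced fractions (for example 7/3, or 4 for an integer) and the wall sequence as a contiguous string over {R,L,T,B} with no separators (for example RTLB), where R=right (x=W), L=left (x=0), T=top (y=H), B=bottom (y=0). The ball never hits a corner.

1. t=7/3 → B at (28/3,0); v=(1,3)
2. t=2/3 → R at (10,2); v=(-1,3)
3. t=2 → T at (8,8); v=(-1,-3)
4. t=8/3 → B at (16/3,0); v=(-1,3)

Final position: (16/3,0)
Wall sequence: BRTB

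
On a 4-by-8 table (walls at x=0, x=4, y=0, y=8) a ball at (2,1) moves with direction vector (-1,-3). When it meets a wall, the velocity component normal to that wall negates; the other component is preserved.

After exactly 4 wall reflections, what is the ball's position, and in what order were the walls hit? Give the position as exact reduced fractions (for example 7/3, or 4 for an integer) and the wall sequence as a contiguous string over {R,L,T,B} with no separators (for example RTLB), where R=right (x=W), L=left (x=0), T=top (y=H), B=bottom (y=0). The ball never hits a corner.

Final position: (11/3,0)
Wall sequence: BLTB

1. t=1/3 → B at (5/3,0); v=(-1,3)
2. t=5/3 → L at (0,5); v=(1,3)
3. t=1 → T at (1,8); v=(1,-3)
4. t=8/3 → B at (11/3,0); v=(1,3)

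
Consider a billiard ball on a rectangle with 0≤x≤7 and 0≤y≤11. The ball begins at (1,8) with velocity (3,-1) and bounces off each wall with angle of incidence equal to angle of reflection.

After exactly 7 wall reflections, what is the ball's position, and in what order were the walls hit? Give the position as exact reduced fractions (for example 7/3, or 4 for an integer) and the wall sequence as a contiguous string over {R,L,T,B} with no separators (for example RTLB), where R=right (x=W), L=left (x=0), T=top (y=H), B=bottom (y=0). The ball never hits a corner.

Final position: (0,17/3)
Wall sequence: RLRBLRL

1. t=2 → R at (7,6); v=(-3,-1)
2. t=7/3 → L at (0,11/3); v=(3,-1)
3. t=7/3 → R at (7,4/3); v=(-3,-1)
4. t=4/3 → B at (3,0); v=(-3,1)
5. t=1 → L at (0,1); v=(3,1)
6. t=7/3 → R at (7,10/3); v=(-3,1)
7. t=7/3 → L at (0,17/3); v=(3,1)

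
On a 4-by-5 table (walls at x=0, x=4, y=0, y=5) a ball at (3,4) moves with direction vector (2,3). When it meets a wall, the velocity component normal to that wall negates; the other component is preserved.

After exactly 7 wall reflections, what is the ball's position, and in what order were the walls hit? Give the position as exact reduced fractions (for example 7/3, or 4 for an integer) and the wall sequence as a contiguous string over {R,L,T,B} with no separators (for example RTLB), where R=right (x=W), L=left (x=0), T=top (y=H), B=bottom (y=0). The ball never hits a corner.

Final position: (7/3,0)
Wall sequence: TRBLTRB

1. t=1/3 → T at (11/3,5); v=(2,-3)
2. t=1/6 → R at (4,9/2); v=(-2,-3)
3. t=3/2 → B at (1,0); v=(-2,3)
4. t=1/2 → L at (0,3/2); v=(2,3)
5. t=7/6 → T at (7/3,5); v=(2,-3)
6. t=5/6 → R at (4,5/2); v=(-2,-3)
7. t=5/6 → B at (7/3,0); v=(-2,3)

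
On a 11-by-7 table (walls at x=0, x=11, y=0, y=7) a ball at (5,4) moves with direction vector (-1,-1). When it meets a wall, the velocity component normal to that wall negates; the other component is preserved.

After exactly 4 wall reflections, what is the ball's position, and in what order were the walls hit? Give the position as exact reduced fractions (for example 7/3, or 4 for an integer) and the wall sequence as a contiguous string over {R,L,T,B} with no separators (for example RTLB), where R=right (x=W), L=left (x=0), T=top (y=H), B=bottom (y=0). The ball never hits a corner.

1. t=4 → B at (1,0); v=(-1,1)
2. t=1 → L at (0,1); v=(1,1)
3. t=6 → T at (6,7); v=(1,-1)
4. t=5 → R at (11,2); v=(-1,-1)

Final position: (11,2)
Wall sequence: BLTR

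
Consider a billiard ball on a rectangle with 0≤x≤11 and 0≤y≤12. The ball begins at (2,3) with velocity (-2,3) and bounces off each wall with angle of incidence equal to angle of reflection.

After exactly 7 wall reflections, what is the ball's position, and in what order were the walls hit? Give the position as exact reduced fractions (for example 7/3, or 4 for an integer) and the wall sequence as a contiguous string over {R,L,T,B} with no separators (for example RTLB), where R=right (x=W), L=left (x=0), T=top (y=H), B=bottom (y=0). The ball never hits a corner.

1. t=1 → L at (0,6); v=(2,3)
2. t=2 → T at (4,12); v=(2,-3)
3. t=7/2 → R at (11,3/2); v=(-2,-3)
4. t=1/2 → B at (10,0); v=(-2,3)
5. t=4 → T at (2,12); v=(-2,-3)
6. t=1 → L at (0,9); v=(2,-3)
7. t=3 → B at (6,0); v=(2,3)

Final position: (6,0)
Wall sequence: LTRBTLB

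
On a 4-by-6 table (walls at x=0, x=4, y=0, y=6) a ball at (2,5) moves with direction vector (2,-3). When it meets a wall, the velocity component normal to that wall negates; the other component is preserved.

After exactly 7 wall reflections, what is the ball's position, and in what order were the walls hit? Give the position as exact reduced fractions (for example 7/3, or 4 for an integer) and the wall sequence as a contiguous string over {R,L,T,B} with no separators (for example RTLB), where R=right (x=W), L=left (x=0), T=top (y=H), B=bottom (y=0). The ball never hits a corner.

1. t=1 → R at (4,2); v=(-2,-3)
2. t=2/3 → B at (8/3,0); v=(-2,3)
3. t=4/3 → L at (0,4); v=(2,3)
4. t=2/3 → T at (4/3,6); v=(2,-3)
5. t=4/3 → R at (4,2); v=(-2,-3)
6. t=2/3 → B at (8/3,0); v=(-2,3)
7. t=4/3 → L at (0,4); v=(2,3)

Final position: (0,4)
Wall sequence: RBLTRBL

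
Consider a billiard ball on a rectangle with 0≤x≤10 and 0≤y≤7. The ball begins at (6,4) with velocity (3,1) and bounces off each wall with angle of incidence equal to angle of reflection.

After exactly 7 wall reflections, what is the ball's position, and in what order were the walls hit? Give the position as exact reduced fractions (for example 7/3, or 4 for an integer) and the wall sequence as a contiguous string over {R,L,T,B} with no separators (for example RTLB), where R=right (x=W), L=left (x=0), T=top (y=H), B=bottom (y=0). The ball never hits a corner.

1. t=4/3 → R at (10,16/3); v=(-3,1)
2. t=5/3 → T at (5,7); v=(-3,-1)
3. t=5/3 → L at (0,16/3); v=(3,-1)
4. t=10/3 → R at (10,2); v=(-3,-1)
5. t=2 → B at (4,0); v=(-3,1)
6. t=4/3 → L at (0,4/3); v=(3,1)
7. t=10/3 → R at (10,14/3); v=(-3,1)

Final position: (10,14/3)
Wall sequence: RTLRBLR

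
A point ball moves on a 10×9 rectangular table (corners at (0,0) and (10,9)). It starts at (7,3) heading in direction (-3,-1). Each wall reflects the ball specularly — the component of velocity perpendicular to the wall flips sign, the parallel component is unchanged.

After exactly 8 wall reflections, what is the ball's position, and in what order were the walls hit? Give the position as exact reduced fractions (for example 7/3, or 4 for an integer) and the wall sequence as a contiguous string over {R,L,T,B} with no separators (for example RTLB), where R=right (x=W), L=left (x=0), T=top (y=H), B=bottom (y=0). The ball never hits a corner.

Final position: (10,2)
Wall sequence: LBRLTRLR

1. t=7/3 → L at (0,2/3); v=(3,-1)
2. t=2/3 → B at (2,0); v=(3,1)
3. t=8/3 → R at (10,8/3); v=(-3,1)
4. t=10/3 → L at (0,6); v=(3,1)
5. t=3 → T at (9,9); v=(3,-1)
6. t=1/3 → R at (10,26/3); v=(-3,-1)
7. t=10/3 → L at (0,16/3); v=(3,-1)
8. t=10/3 → R at (10,2); v=(-3,-1)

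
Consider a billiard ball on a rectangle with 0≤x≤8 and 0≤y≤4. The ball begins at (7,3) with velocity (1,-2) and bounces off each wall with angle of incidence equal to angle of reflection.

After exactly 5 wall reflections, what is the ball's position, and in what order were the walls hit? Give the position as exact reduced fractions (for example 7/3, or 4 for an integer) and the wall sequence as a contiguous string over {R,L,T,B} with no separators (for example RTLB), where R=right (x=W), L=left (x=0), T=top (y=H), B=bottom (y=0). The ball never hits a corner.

1. t=1 → R at (8,1); v=(-1,-2)
2. t=1/2 → B at (15/2,0); v=(-1,2)
3. t=2 → T at (11/2,4); v=(-1,-2)
4. t=2 → B at (7/2,0); v=(-1,2)
5. t=2 → T at (3/2,4); v=(-1,-2)

Final position: (3/2,4)
Wall sequence: RBTBT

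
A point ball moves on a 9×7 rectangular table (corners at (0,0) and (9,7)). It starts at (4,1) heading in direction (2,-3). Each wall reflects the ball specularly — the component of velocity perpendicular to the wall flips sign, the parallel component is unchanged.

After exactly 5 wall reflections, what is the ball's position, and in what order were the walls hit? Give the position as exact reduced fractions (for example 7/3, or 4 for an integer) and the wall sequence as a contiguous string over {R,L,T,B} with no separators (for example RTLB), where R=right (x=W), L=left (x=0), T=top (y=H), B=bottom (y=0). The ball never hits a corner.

1. t=1/3 → B at (14/3,0); v=(2,3)
2. t=13/6 → R at (9,13/2); v=(-2,3)
3. t=1/6 → T at (26/3,7); v=(-2,-3)
4. t=7/3 → B at (4,0); v=(-2,3)
5. t=2 → L at (0,6); v=(2,3)

Final position: (0,6)
Wall sequence: BRTBL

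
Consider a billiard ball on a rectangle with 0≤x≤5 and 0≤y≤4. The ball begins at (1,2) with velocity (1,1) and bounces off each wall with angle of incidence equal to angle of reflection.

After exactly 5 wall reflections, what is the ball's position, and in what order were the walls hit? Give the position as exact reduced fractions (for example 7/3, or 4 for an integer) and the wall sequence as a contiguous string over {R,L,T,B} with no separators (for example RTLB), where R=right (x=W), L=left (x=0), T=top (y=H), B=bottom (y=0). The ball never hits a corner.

1. t=2 → T at (3,4); v=(1,-1)
2. t=2 → R at (5,2); v=(-1,-1)
3. t=2 → B at (3,0); v=(-1,1)
4. t=3 → L at (0,3); v=(1,1)
5. t=1 → T at (1,4); v=(1,-1)

Final position: (1,4)
Wall sequence: TRBLT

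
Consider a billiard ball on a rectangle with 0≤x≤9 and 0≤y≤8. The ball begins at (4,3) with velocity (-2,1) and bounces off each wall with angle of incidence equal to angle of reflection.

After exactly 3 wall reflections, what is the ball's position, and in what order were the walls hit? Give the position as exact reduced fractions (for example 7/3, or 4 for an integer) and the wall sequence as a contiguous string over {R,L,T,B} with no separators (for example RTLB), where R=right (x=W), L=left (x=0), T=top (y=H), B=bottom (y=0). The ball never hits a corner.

Final position: (9,13/2)
Wall sequence: LTR

1. t=2 → L at (0,5); v=(2,1)
2. t=3 → T at (6,8); v=(2,-1)
3. t=3/2 → R at (9,13/2); v=(-2,-1)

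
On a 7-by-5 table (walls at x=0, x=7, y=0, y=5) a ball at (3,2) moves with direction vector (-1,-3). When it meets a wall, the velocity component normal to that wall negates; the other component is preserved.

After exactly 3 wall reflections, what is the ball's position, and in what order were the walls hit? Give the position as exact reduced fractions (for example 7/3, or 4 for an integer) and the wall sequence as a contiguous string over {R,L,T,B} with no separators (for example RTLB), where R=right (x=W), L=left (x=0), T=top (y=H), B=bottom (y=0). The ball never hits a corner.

1. t=2/3 → B at (7/3,0); v=(-1,3)
2. t=5/3 → T at (2/3,5); v=(-1,-3)
3. t=2/3 → L at (0,3); v=(1,-3)

Final position: (0,3)
Wall sequence: BTL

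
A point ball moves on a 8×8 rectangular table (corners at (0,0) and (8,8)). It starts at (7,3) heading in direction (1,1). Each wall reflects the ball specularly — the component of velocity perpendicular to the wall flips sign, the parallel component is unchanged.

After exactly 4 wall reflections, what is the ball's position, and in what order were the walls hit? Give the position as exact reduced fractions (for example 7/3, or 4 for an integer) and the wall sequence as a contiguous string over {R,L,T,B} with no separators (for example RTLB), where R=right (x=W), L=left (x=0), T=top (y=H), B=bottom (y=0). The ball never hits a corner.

Final position: (4,0)
Wall sequence: RTLB

1. t=1 → R at (8,4); v=(-1,1)
2. t=4 → T at (4,8); v=(-1,-1)
3. t=4 → L at (0,4); v=(1,-1)
4. t=4 → B at (4,0); v=(1,1)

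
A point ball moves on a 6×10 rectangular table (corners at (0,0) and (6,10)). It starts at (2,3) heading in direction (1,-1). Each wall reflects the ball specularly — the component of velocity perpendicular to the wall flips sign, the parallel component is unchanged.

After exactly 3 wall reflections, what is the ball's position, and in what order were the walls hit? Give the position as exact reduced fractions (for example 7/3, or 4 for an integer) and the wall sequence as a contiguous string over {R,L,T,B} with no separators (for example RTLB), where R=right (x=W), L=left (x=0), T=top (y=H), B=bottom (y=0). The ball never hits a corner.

1. t=3 → B at (5,0); v=(1,1)
2. t=1 → R at (6,1); v=(-1,1)
3. t=6 → L at (0,7); v=(1,1)

Final position: (0,7)
Wall sequence: BRL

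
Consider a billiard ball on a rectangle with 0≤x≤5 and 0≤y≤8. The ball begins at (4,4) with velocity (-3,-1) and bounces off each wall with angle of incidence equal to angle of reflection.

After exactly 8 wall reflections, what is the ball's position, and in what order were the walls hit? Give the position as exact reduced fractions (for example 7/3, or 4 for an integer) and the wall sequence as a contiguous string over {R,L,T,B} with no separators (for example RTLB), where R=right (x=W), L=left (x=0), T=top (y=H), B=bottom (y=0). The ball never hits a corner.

1. t=4/3 → L at (0,8/3); v=(3,-1)
2. t=5/3 → R at (5,1); v=(-3,-1)
3. t=1 → B at (2,0); v=(-3,1)
4. t=2/3 → L at (0,2/3); v=(3,1)
5. t=5/3 → R at (5,7/3); v=(-3,1)
6. t=5/3 → L at (0,4); v=(3,1)
7. t=5/3 → R at (5,17/3); v=(-3,1)
8. t=5/3 → L at (0,22/3); v=(3,1)

Final position: (0,22/3)
Wall sequence: LRBLRLRL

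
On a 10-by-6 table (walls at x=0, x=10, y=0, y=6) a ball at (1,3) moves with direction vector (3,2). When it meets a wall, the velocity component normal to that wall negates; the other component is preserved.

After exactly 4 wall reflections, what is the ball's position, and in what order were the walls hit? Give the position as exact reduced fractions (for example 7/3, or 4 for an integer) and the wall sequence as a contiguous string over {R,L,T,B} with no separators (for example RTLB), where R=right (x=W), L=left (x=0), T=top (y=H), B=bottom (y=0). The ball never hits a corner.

Final position: (0,11/3)
Wall sequence: TRBL

1. t=3/2 → T at (11/2,6); v=(3,-2)
2. t=3/2 → R at (10,3); v=(-3,-2)
3. t=3/2 → B at (11/2,0); v=(-3,2)
4. t=11/6 → L at (0,11/3); v=(3,2)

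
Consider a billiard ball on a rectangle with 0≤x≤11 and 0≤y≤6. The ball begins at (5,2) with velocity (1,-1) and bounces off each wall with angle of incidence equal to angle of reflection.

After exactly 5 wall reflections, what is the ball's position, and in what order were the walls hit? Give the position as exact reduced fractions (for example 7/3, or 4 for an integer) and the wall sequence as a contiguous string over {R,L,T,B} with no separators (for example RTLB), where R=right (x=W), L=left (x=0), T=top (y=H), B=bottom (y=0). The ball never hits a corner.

Final position: (0,3)
Wall sequence: BRTBL

1. t=2 → B at (7,0); v=(1,1)
2. t=4 → R at (11,4); v=(-1,1)
3. t=2 → T at (9,6); v=(-1,-1)
4. t=6 → B at (3,0); v=(-1,1)
5. t=3 → L at (0,3); v=(1,1)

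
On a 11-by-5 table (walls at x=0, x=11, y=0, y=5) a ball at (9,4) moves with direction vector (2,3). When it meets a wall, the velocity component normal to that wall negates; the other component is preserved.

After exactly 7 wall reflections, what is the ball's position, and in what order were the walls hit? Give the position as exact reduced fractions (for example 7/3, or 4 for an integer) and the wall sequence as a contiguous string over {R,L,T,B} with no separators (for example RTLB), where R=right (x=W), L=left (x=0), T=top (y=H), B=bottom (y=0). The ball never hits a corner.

1. t=1/3 → T at (29/3,5); v=(2,-3)
2. t=2/3 → R at (11,3); v=(-2,-3)
3. t=1 → B at (9,0); v=(-2,3)
4. t=5/3 → T at (17/3,5); v=(-2,-3)
5. t=5/3 → B at (7/3,0); v=(-2,3)
6. t=7/6 → L at (0,7/2); v=(2,3)
7. t=1/2 → T at (1,5); v=(2,-3)

Final position: (1,5)
Wall sequence: TRBTBLT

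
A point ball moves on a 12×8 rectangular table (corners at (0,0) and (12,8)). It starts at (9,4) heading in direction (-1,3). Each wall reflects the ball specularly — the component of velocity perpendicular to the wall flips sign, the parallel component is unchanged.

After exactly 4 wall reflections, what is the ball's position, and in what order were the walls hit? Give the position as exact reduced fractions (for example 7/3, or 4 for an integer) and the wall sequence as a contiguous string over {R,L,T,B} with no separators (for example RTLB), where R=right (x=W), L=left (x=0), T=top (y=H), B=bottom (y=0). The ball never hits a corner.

1. t=4/3 → T at (23/3,8); v=(-1,-3)
2. t=8/3 → B at (5,0); v=(-1,3)
3. t=8/3 → T at (7/3,8); v=(-1,-3)
4. t=7/3 → L at (0,1); v=(1,-3)

Final position: (0,1)
Wall sequence: TBTL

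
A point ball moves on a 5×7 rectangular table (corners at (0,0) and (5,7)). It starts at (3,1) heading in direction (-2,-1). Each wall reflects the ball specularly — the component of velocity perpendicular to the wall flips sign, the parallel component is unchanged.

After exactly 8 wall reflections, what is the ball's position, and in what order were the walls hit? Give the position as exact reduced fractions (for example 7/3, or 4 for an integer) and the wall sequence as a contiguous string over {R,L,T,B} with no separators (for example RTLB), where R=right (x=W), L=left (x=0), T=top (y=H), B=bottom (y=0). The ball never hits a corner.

Final position: (5,1)
Wall sequence: BLRLTRLR

1. t=1 → B at (1,0); v=(-2,1)
2. t=1/2 → L at (0,1/2); v=(2,1)
3. t=5/2 → R at (5,3); v=(-2,1)
4. t=5/2 → L at (0,11/2); v=(2,1)
5. t=3/2 → T at (3,7); v=(2,-1)
6. t=1 → R at (5,6); v=(-2,-1)
7. t=5/2 → L at (0,7/2); v=(2,-1)
8. t=5/2 → R at (5,1); v=(-2,-1)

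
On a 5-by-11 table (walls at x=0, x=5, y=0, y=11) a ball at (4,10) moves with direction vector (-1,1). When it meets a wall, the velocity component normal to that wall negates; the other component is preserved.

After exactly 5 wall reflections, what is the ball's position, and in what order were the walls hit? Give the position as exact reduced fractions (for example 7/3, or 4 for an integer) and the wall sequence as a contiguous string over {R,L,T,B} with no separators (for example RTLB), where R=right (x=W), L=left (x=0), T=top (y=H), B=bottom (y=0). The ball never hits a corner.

Final position: (0,2)
Wall sequence: TLRBL

1. t=1 → T at (3,11); v=(-1,-1)
2. t=3 → L at (0,8); v=(1,-1)
3. t=5 → R at (5,3); v=(-1,-1)
4. t=3 → B at (2,0); v=(-1,1)
5. t=2 → L at (0,2); v=(1,1)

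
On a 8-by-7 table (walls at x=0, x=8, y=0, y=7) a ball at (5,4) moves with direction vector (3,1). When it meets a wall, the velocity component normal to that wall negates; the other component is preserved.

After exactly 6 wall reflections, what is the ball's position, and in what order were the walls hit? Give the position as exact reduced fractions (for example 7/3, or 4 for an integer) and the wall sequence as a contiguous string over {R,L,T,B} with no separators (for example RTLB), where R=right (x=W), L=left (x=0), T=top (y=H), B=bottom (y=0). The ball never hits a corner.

1. t=1 → R at (8,5); v=(-3,1)
2. t=2 → T at (2,7); v=(-3,-1)
3. t=2/3 → L at (0,19/3); v=(3,-1)
4. t=8/3 → R at (8,11/3); v=(-3,-1)
5. t=8/3 → L at (0,1); v=(3,-1)
6. t=1 → B at (3,0); v=(3,1)

Final position: (3,0)
Wall sequence: RTLRLB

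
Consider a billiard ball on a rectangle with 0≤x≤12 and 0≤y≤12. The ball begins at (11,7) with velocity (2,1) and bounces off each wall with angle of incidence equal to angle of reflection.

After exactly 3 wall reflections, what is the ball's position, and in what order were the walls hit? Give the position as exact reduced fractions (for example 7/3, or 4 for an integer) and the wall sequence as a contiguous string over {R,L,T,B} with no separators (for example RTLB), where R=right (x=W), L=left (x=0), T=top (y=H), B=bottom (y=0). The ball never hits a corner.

Final position: (0,21/2)
Wall sequence: RTL

1. t=1/2 → R at (12,15/2); v=(-2,1)
2. t=9/2 → T at (3,12); v=(-2,-1)
3. t=3/2 → L at (0,21/2); v=(2,-1)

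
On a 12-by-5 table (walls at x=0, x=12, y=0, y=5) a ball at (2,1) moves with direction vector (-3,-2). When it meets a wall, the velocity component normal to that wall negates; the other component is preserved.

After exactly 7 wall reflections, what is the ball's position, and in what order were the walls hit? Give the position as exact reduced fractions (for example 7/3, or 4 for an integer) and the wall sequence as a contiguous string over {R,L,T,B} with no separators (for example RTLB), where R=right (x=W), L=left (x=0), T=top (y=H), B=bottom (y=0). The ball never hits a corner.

1. t=1/2 → B at (1/2,0); v=(-3,2)
2. t=1/6 → L at (0,1/3); v=(3,2)
3. t=7/3 → T at (7,5); v=(3,-2)
4. t=5/3 → R at (12,5/3); v=(-3,-2)
5. t=5/6 → B at (19/2,0); v=(-3,2)
6. t=5/2 → T at (2,5); v=(-3,-2)
7. t=2/3 → L at (0,11/3); v=(3,-2)

Final position: (0,11/3)
Wall sequence: BLTRBTL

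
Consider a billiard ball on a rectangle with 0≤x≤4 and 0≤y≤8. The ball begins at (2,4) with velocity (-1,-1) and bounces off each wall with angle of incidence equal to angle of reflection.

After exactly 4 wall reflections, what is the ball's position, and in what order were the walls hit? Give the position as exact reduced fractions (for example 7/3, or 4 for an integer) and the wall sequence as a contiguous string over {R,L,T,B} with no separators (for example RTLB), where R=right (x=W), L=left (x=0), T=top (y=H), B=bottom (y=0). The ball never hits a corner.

1. t=2 → L at (0,2); v=(1,-1)
2. t=2 → B at (2,0); v=(1,1)
3. t=2 → R at (4,2); v=(-1,1)
4. t=4 → L at (0,6); v=(1,1)

Final position: (0,6)
Wall sequence: LBRL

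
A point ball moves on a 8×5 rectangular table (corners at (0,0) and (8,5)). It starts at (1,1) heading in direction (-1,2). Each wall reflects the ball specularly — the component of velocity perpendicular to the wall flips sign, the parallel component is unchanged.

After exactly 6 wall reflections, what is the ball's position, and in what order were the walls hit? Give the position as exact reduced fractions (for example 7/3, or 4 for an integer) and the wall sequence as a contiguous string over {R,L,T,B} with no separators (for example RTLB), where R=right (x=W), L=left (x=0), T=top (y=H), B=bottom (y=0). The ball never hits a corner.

1. t=1 → L at (0,3); v=(1,2)
2. t=1 → T at (1,5); v=(1,-2)
3. t=5/2 → B at (7/2,0); v=(1,2)
4. t=5/2 → T at (6,5); v=(1,-2)
5. t=2 → R at (8,1); v=(-1,-2)
6. t=1/2 → B at (15/2,0); v=(-1,2)

Final position: (15/2,0)
Wall sequence: LTBTRB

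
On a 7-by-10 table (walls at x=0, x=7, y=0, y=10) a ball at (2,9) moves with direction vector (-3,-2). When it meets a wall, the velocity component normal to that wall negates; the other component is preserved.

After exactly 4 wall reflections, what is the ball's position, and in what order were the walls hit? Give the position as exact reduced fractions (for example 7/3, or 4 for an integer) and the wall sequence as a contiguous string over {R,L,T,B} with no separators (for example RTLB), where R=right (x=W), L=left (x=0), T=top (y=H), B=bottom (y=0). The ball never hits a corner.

1. t=2/3 → L at (0,23/3); v=(3,-2)
2. t=7/3 → R at (7,3); v=(-3,-2)
3. t=3/2 → B at (5/2,0); v=(-3,2)
4. t=5/6 → L at (0,5/3); v=(3,2)

Final position: (0,5/3)
Wall sequence: LRBL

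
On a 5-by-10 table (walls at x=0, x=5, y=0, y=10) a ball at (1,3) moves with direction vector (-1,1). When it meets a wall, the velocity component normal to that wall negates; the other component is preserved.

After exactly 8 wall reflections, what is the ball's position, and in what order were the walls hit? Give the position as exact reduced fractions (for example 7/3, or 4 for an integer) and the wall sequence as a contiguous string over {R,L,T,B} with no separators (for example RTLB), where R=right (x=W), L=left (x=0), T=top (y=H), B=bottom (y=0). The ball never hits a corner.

1. t=1 → L at (0,4); v=(1,1)
2. t=5 → R at (5,9); v=(-1,1)
3. t=1 → T at (4,10); v=(-1,-1)
4. t=4 → L at (0,6); v=(1,-1)
5. t=5 → R at (5,1); v=(-1,-1)
6. t=1 → B at (4,0); v=(-1,1)
7. t=4 → L at (0,4); v=(1,1)
8. t=5 → R at (5,9); v=(-1,1)

Final position: (5,9)
Wall sequence: LRTLRBLR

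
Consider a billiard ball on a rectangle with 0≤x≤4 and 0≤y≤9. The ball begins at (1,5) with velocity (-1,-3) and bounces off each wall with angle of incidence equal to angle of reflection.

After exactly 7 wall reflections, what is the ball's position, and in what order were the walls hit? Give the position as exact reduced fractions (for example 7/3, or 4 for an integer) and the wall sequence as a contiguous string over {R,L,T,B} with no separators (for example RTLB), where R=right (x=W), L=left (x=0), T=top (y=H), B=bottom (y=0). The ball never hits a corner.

1. t=1 → L at (0,2); v=(1,-3)
2. t=2/3 → B at (2/3,0); v=(1,3)
3. t=3 → T at (11/3,9); v=(1,-3)
4. t=1/3 → R at (4,8); v=(-1,-3)
5. t=8/3 → B at (4/3,0); v=(-1,3)
6. t=4/3 → L at (0,4); v=(1,3)
7. t=5/3 → T at (5/3,9); v=(1,-3)

Final position: (5/3,9)
Wall sequence: LBTRBLT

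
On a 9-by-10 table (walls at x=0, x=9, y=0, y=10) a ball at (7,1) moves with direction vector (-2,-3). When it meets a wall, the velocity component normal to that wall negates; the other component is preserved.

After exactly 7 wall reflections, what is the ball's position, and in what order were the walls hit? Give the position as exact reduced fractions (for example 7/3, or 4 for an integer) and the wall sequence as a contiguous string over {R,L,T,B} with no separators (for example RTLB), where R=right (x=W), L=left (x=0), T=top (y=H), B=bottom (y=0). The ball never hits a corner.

Final position: (0,7/2)
Wall sequence: BLTBRTL

1. t=1/3 → B at (19/3,0); v=(-2,3)
2. t=19/6 → L at (0,19/2); v=(2,3)
3. t=1/6 → T at (1/3,10); v=(2,-3)
4. t=10/3 → B at (7,0); v=(2,3)
5. t=1 → R at (9,3); v=(-2,3)
6. t=7/3 → T at (13/3,10); v=(-2,-3)
7. t=13/6 → L at (0,7/2); v=(2,-3)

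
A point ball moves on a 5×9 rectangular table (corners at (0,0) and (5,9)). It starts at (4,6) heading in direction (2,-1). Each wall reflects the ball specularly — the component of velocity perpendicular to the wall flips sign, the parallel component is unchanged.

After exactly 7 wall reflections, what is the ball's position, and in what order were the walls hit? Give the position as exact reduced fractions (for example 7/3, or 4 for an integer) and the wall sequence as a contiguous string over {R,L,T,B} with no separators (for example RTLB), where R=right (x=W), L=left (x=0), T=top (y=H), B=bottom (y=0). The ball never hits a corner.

Final position: (0,7)
Wall sequence: RLRBLRL

1. t=1/2 → R at (5,11/2); v=(-2,-1)
2. t=5/2 → L at (0,3); v=(2,-1)
3. t=5/2 → R at (5,1/2); v=(-2,-1)
4. t=1/2 → B at (4,0); v=(-2,1)
5. t=2 → L at (0,2); v=(2,1)
6. t=5/2 → R at (5,9/2); v=(-2,1)
7. t=5/2 → L at (0,7); v=(2,1)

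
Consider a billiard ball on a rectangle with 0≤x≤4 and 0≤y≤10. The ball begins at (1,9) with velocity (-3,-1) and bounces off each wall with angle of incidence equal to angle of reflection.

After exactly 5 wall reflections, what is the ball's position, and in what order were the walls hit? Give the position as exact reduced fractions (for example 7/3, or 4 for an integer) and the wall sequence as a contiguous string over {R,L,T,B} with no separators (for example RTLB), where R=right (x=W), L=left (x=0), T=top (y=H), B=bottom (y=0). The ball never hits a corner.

Final position: (0,10/3)
Wall sequence: LRLRL

1. t=1/3 → L at (0,26/3); v=(3,-1)
2. t=4/3 → R at (4,22/3); v=(-3,-1)
3. t=4/3 → L at (0,6); v=(3,-1)
4. t=4/3 → R at (4,14/3); v=(-3,-1)
5. t=4/3 → L at (0,10/3); v=(3,-1)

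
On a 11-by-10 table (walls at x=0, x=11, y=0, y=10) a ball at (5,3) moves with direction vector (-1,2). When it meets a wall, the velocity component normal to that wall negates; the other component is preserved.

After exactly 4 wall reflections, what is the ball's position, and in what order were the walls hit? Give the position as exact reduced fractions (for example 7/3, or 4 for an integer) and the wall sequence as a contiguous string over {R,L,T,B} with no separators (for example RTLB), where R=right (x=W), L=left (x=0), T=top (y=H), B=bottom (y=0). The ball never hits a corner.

Final position: (17/2,10)
Wall sequence: TLBT

1. t=7/2 → T at (3/2,10); v=(-1,-2)
2. t=3/2 → L at (0,7); v=(1,-2)
3. t=7/2 → B at (7/2,0); v=(1,2)
4. t=5 → T at (17/2,10); v=(1,-2)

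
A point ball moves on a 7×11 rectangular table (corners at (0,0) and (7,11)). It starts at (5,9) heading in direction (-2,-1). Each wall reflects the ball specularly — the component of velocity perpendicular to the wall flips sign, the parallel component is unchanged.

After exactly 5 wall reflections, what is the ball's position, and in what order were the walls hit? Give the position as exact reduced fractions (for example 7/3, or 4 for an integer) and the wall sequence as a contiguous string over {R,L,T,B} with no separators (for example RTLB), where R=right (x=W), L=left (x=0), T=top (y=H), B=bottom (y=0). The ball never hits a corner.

1. t=5/2 → L at (0,13/2); v=(2,-1)
2. t=7/2 → R at (7,3); v=(-2,-1)
3. t=3 → B at (1,0); v=(-2,1)
4. t=1/2 → L at (0,1/2); v=(2,1)
5. t=7/2 → R at (7,4); v=(-2,1)

Final position: (7,4)
Wall sequence: LRBLR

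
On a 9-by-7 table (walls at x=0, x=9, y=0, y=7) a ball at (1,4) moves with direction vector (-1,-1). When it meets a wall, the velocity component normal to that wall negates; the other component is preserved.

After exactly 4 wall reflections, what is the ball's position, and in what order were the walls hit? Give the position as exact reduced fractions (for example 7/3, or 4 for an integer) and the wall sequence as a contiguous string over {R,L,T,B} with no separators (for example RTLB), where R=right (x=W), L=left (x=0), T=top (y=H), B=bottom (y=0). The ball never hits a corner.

1. t=1 → L at (0,3); v=(1,-1)
2. t=3 → B at (3,0); v=(1,1)
3. t=6 → R at (9,6); v=(-1,1)
4. t=1 → T at (8,7); v=(-1,-1)

Final position: (8,7)
Wall sequence: LBRT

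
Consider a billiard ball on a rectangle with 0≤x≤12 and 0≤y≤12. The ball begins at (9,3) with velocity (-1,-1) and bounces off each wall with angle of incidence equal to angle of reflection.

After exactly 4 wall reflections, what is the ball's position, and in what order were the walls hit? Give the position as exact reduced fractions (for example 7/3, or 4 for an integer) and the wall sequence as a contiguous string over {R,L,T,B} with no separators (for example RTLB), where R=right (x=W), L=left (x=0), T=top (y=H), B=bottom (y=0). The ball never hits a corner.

1. t=3 → B at (6,0); v=(-1,1)
2. t=6 → L at (0,6); v=(1,1)
3. t=6 → T at (6,12); v=(1,-1)
4. t=6 → R at (12,6); v=(-1,-1)

Final position: (12,6)
Wall sequence: BLTR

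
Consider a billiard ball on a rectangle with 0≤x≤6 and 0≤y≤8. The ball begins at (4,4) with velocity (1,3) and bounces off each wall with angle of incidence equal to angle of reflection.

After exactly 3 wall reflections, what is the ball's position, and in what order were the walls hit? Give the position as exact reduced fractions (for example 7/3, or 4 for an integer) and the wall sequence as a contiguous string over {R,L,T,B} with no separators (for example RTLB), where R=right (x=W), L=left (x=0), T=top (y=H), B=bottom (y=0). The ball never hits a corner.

1. t=4/3 → T at (16/3,8); v=(1,-3)
2. t=2/3 → R at (6,6); v=(-1,-3)
3. t=2 → B at (4,0); v=(-1,3)

Final position: (4,0)
Wall sequence: TRB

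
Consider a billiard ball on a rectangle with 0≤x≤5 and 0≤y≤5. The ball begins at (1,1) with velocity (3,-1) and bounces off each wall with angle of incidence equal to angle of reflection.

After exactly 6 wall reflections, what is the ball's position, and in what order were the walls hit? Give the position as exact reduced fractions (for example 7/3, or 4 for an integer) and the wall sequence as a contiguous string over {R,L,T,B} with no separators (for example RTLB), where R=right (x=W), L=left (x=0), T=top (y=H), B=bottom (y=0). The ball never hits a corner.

Final position: (0,14/3)
Wall sequence: BRLRTL

1. t=1 → B at (4,0); v=(3,1)
2. t=1/3 → R at (5,1/3); v=(-3,1)
3. t=5/3 → L at (0,2); v=(3,1)
4. t=5/3 → R at (5,11/3); v=(-3,1)
5. t=4/3 → T at (1,5); v=(-3,-1)
6. t=1/3 → L at (0,14/3); v=(3,-1)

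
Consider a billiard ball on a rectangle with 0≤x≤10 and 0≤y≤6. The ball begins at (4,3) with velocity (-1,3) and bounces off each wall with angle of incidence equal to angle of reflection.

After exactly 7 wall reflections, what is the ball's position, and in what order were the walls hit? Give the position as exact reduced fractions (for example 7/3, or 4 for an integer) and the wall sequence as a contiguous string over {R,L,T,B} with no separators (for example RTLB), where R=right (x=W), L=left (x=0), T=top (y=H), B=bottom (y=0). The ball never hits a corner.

Final position: (7,0)
Wall sequence: TBLTBTB

1. t=1 → T at (3,6); v=(-1,-3)
2. t=2 → B at (1,0); v=(-1,3)
3. t=1 → L at (0,3); v=(1,3)
4. t=1 → T at (1,6); v=(1,-3)
5. t=2 → B at (3,0); v=(1,3)
6. t=2 → T at (5,6); v=(1,-3)
7. t=2 → B at (7,0); v=(1,3)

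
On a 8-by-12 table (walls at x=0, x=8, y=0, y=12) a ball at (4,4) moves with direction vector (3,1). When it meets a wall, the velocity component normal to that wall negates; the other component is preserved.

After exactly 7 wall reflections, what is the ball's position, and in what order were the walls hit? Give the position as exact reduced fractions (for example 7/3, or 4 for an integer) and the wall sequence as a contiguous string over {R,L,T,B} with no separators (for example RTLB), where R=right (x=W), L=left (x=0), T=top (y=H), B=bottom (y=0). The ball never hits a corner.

Final position: (0,16/3)
Wall sequence: RLRTLRL

1. t=4/3 → R at (8,16/3); v=(-3,1)
2. t=8/3 → L at (0,8); v=(3,1)
3. t=8/3 → R at (8,32/3); v=(-3,1)
4. t=4/3 → T at (4,12); v=(-3,-1)
5. t=4/3 → L at (0,32/3); v=(3,-1)
6. t=8/3 → R at (8,8); v=(-3,-1)
7. t=8/3 → L at (0,16/3); v=(3,-1)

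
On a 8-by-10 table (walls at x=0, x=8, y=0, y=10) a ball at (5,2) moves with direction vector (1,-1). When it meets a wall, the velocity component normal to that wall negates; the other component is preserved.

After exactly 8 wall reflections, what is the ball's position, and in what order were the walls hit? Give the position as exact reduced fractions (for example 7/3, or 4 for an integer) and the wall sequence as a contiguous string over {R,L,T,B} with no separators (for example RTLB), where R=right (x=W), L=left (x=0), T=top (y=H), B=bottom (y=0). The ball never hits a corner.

1. t=2 → B at (7,0); v=(1,1)
2. t=1 → R at (8,1); v=(-1,1)
3. t=8 → L at (0,9); v=(1,1)
4. t=1 → T at (1,10); v=(1,-1)
5. t=7 → R at (8,3); v=(-1,-1)
6. t=3 → B at (5,0); v=(-1,1)
7. t=5 → L at (0,5); v=(1,1)
8. t=5 → T at (5,10); v=(1,-1)

Final position: (5,10)
Wall sequence: BRLTRBLT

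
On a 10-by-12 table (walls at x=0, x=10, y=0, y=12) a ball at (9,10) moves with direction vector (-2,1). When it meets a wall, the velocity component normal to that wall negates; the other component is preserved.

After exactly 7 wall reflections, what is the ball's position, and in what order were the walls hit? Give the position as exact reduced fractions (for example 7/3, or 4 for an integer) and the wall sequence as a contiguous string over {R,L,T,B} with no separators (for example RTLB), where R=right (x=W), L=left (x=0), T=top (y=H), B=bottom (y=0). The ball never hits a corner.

Final position: (0,21/2)
Wall sequence: TLRBLRL

1. t=2 → T at (5,12); v=(-2,-1)
2. t=5/2 → L at (0,19/2); v=(2,-1)
3. t=5 → R at (10,9/2); v=(-2,-1)
4. t=9/2 → B at (1,0); v=(-2,1)
5. t=1/2 → L at (0,1/2); v=(2,1)
6. t=5 → R at (10,11/2); v=(-2,1)
7. t=5 → L at (0,21/2); v=(2,1)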